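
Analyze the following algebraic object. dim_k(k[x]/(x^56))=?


Basis: 1,x,...,x^55
dim=56


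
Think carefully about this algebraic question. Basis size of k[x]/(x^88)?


Basis: 1,x,...,x^87
dim=88


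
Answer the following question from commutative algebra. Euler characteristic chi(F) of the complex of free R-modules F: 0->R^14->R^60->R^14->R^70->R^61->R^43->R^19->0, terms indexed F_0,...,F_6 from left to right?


chi = sum (-1)^i * rank:
(-1)^0*14=14
(-1)^1*60=-60
(-1)^2*14=14
(-1)^3*70=-70
(-1)^4*61=61
(-1)^5*43=-43
(-1)^6*19=19
chi=-65


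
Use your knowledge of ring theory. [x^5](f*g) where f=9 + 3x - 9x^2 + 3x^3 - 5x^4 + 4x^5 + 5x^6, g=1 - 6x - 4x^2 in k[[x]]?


[x^5] = sum a_i*b_j, i+j=5
  3*-4=-12
  -5*-6=30
  4*1=4
Sum=22


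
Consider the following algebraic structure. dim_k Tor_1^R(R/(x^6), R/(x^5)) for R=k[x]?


Tor_1(R/I,R/J)=(I cap J)/IJ=(x^6)/(x^11)
dim=11-6=min(6,5)=5


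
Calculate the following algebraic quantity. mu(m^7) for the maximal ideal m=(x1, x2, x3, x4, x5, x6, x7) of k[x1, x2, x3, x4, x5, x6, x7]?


Graded Nakayama: mu(m^d) = dim_k (m^d/m^(d+1)) = #degree-7 monomials in 7 vars
C(n+d-1,d)=C(13,7)=1716


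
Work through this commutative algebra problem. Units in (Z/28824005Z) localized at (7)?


Local ring = Z/5764801Z.
phi(5764801) = 7^7*(7-1) = 4941258


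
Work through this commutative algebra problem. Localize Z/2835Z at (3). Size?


3-primary part: 2835=3^4*35
Size=3^4=81


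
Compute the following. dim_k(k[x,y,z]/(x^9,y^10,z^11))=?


Basis: x^iy^jz^k, i<9,j<10,k<11
9*10*11=990


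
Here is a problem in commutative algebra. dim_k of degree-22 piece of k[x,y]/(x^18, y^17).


k[x,y], I = (x^18, y^17), d = 22
Need i < 18 and d-i < 17.
Range: 6 <= i <= 17.
H(22) = 12


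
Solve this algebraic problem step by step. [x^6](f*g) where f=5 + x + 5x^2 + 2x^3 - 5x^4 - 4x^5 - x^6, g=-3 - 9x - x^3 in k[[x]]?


[x^6] = sum a_i*b_j, i+j=6
  2*-1=-2
  -4*-9=36
  -1*-3=3
Sum=37


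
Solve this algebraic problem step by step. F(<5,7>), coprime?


gcd(5,7)=1 => F=ab-a-b=5*7-5-7=35-12=23


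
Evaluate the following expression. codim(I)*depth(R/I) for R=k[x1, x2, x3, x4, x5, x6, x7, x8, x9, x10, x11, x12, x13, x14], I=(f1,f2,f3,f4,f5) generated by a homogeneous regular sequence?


codim=5, depth=dim(R/I)=14-5=9
Product=5*9=45


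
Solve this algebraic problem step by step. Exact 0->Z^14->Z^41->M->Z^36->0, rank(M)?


Alt sum=0:
(-1)^0*14 + (-1)^1*41 + (-1)^2*? + (-1)^3*36=0
rank(M)=63


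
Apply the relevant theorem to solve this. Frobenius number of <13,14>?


gcd(13,14)=1 => F=ab-a-b=13*14-13-14=182-27=155


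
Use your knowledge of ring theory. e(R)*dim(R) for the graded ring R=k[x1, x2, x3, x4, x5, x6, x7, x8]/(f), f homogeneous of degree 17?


e(R)=deg(f)=17, dim(R)=8-1=7
e*dim=17*7=119


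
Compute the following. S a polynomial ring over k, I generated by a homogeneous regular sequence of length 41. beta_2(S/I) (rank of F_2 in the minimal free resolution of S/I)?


Regular sequence => Koszul complex is the minimal free resolution.
Syz_1 minimally generated by Koszul relations f_i*e_j - f_j*e_i (i<j): mu(Syz_1) = beta_2 = C(m,2) = m(m-1)/2
m=41
41*40/2 = 820


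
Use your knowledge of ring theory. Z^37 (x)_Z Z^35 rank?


rank(M(x)N) = rank(M)*rank(N)
37*35 = 1295


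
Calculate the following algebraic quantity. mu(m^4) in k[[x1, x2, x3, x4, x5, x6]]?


C(n+d-1,d)=C(9,4)=126


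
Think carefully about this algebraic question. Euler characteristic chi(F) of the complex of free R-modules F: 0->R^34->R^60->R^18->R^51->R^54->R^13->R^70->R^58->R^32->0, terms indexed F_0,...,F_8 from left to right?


chi = sum (-1)^i * rank:
(-1)^0*34=34
(-1)^1*60=-60
(-1)^2*18=18
(-1)^3*51=-51
(-1)^4*54=54
(-1)^5*13=-13
(-1)^6*70=70
(-1)^7*58=-58
(-1)^8*32=32
chi=26


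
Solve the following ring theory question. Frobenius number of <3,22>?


gcd(3,22)=1 => F=ab-a-b=3*22-3-22=66-25=41


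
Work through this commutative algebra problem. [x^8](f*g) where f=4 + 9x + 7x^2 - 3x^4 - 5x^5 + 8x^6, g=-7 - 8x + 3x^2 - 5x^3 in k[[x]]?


[x^8] = sum a_i*b_j, i+j=8
  -5*-5=25
  8*3=24
Sum=49


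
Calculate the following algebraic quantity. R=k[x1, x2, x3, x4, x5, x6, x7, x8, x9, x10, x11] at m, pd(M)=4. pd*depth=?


pd+depth=11
depth=11-4=7
pd*depth=4*7=28


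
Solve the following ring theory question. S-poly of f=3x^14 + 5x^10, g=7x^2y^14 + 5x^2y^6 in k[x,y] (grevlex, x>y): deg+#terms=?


LT(f)=3x^14, LT(g)=7x^2y^14
lcm(LM)=x^14y^14
S(f,g) (scaled by 21 to clear denominators) = 7y^14*f - 3x^12*g = 35x^10y^14 - 15x^14y^6
2 terms, deg 24.
24+2=26


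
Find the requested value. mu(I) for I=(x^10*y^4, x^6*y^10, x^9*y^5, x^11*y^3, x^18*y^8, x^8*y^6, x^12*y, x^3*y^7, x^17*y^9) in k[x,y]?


Remove redundant (divisible by others).
x^6*y^10 redundant.
x^17*y^9 redundant.
x^18*y^8 redundant.
Min: x^12*y, x^11*y^3, x^10*y^4, x^9*y^5, x^8*y^6, x^3*y^7
Count=6


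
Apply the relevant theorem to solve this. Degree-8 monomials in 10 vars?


C(d+n-1,n-1)=C(17,9)=24310


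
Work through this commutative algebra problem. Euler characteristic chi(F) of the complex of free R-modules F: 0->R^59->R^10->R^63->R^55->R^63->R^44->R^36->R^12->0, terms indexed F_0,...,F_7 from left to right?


chi = sum (-1)^i * rank:
(-1)^0*59=59
(-1)^1*10=-10
(-1)^2*63=63
(-1)^3*55=-55
(-1)^4*63=63
(-1)^5*44=-44
(-1)^6*36=36
(-1)^7*12=-12
chi=100


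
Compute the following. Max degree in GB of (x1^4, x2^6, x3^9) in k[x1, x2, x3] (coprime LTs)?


Pure powers, coprime LTs => already GB.
Degrees: 4, 6, 9
Max=9


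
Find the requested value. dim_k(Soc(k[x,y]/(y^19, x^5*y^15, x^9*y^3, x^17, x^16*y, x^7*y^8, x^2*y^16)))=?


Socle = ann(m) = span of standard monomials u with x*u, y*u in I (staircase corners).
Minimal generators: x^17, x^16*y, x^9*y^3, x^7*y^8, x^5*y^15, x^2*y^16, y^19
Corners: xy^18, x^4y^15, x^6y^14, x^8y^7, x^15y^2, x^16
Socle dim=6


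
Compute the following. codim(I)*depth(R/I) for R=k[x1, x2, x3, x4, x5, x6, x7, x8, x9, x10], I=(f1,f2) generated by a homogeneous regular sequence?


codim=2, depth=dim(R/I)=10-2=8
Product=2*8=16


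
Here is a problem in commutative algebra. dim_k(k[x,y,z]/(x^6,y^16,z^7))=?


Basis: x^iy^jz^k, i<6,j<16,k<7
6*16*7=672


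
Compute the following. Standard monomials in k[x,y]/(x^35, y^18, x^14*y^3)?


k[x,y]/I, I = (x^35, y^18, x^14*y^3)
Rect: 35x18=630. Corner: (35-14)x(18-3)=315.
dim = 630-315 = 315


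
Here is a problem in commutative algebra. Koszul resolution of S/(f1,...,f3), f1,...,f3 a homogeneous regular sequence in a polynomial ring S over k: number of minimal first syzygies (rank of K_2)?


Regular sequence => Koszul complex is the minimal free resolution.
Syz_1 minimally generated by Koszul relations f_i*e_j - f_j*e_i (i<j): mu(Syz_1) = beta_2 = C(m,2) = m(m-1)/2
m=3
3*2/2 = 3


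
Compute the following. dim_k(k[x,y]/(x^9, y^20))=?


Basis: x^i*y^j, i<9, j<20
9*20=180


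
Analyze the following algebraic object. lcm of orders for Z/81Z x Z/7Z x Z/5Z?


Exponent = lcm of the cyclic orders; pairwise coprime => product.
3^4*7^1*5^1=81*7*5=2835


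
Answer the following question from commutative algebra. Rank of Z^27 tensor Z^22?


rank(M(x)N) = rank(M)*rank(N)
27*22 = 594


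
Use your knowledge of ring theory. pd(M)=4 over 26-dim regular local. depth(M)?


pd+depth=depth(R)=26
depth=26-4=22


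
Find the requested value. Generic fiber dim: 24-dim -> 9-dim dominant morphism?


dim(fiber)=dim(X)-dim(Y)=24-9=15


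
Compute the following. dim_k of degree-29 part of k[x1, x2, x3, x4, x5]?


C(d+n-1,n-1)=C(33,4)=40920


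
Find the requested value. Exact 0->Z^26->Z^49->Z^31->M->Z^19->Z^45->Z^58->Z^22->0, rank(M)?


Alt sum=0:
(-1)^0*26 + (-1)^1*49 + (-1)^2*31 + (-1)^3*? + (-1)^4*19 + (-1)^5*45 + (-1)^6*58 + (-1)^7*22=0
rank(M)=18


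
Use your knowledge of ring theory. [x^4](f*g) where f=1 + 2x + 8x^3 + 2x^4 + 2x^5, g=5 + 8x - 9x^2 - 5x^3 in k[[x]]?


[x^4] = sum a_i*b_j, i+j=4
  2*-5=-10
  8*8=64
  2*5=10
Sum=64


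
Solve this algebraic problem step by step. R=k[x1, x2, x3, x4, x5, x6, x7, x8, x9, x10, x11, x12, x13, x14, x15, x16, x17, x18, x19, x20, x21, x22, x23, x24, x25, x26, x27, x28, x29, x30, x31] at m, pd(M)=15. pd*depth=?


pd+depth=31
depth=31-15=16
pd*depth=15*16=240


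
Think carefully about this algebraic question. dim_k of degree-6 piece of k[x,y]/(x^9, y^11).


k[x,y], I = (x^9, y^11), d = 6
Need i < 9 and d-i < 11.
Range: 0 <= i <= 6.
H(6) = 7


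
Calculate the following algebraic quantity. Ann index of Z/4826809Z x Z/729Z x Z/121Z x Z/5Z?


Exponent = lcm of the cyclic orders; pairwise coprime => product.
13^6*3^6*11^2*5^1=4826809*729*121*5=2128839975405


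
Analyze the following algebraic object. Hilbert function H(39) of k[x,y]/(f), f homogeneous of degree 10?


H(t)=d for t>=d-1.
d=10, t=39
H(39)=10


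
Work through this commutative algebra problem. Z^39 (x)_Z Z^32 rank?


rank(M(x)N) = rank(M)*rank(N)
39*32 = 1248


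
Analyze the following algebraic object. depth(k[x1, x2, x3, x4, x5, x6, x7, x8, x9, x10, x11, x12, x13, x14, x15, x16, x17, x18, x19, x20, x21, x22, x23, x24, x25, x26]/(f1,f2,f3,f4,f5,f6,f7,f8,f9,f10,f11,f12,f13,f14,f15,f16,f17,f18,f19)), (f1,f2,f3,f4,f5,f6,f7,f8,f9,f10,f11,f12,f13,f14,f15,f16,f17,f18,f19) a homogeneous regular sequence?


depth(R)=26
depth(R/I)=26-19=7


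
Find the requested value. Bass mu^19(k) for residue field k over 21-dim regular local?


C(n,i)=C(21,19)=210


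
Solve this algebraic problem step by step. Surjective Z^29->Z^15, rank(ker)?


rank(ker) = 29-15 = 14


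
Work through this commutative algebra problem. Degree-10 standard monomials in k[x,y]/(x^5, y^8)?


k[x,y], I = (x^5, y^8), d = 10
Need i < 5 and d-i < 8.
Range: 3 <= i <= 4.
H(10) = 2


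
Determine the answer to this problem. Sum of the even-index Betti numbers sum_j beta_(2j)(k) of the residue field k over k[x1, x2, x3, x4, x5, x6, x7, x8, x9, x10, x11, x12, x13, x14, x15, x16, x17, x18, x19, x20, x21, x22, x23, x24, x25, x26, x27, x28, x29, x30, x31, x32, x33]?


Koszul resolution: beta_i(k)=C(n,i), n=33
sum_even C(33,i) = 2^(n-1) = 2^32 = 4294967296


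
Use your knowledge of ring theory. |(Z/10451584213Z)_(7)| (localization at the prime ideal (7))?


7-primary part: 10451584213=7^10*37
Size=7^10=282475249


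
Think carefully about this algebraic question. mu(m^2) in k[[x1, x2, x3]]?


C(n+d-1,d)=C(4,2)=6


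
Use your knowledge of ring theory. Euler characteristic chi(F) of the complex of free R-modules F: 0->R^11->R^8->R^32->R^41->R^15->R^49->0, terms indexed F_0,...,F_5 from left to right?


chi = sum (-1)^i * rank:
(-1)^0*11=11
(-1)^1*8=-8
(-1)^2*32=32
(-1)^3*41=-41
(-1)^4*15=15
(-1)^5*49=-49
chi=-40


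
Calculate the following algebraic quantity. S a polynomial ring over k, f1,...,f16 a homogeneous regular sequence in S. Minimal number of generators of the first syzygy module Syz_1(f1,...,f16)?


Regular sequence => Koszul complex is the minimal free resolution.
Syz_1 minimally generated by Koszul relations f_i*e_j - f_j*e_i (i<j): mu(Syz_1) = beta_2 = C(m,2) = m(m-1)/2
m=16
16*15/2 = 120


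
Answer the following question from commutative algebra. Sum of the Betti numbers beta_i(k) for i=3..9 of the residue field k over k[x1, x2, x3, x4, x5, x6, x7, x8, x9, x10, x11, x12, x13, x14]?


Koszul resolution: beta_i(k)=C(n,i), n=14
C(14,3)=364, C(14,4)=1001, C(14,5)=2002, C(14,6)=3003, C(14,7)=3432, C(14,8)=3003, C(14,9)=2002
Sum=14807


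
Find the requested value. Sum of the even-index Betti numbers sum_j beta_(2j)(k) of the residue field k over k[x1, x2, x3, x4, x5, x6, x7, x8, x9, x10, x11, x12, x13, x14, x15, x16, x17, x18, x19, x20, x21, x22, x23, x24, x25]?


Koszul resolution: beta_i(k)=C(n,i), n=25
sum_even C(25,i) = 2^(n-1) = 2^24 = 16777216


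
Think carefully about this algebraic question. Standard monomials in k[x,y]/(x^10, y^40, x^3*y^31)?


k[x,y]/I, I = (x^10, y^40, x^3*y^31)
Rect: 10x40=400. Corner: (10-3)x(40-31)=63.
dim = 400-63 = 337


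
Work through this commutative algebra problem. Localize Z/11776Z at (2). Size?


2-primary part: 11776=2^9*23
Size=2^9=512


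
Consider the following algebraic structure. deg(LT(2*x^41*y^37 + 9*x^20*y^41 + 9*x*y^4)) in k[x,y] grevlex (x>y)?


LT: 2*x^41*y^37
deg_x=41, deg_y=37
Total=41+37=78


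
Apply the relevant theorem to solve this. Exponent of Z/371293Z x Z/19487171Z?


Exponent = lcm of the cyclic orders; pairwise coprime => product.
13^5*11^7=371293*19487171=7235450182103


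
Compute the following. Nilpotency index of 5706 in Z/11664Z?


5706^k mod 11664:
k=1: 5706
k=2: 4212
k=3: 5832
k=4: 0
First zero at k = 4


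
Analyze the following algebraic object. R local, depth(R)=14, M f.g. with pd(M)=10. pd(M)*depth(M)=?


pd+depth=14
depth=14-10=4
pd*depth=10*4=40


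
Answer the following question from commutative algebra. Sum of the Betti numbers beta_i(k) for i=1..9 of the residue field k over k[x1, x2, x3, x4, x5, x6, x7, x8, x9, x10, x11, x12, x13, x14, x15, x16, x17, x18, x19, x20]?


Koszul resolution: beta_i(k)=C(n,i), n=20
C(20,1)=20, C(20,2)=190, C(20,3)=1140, C(20,4)=4845, C(20,5)=15504, C(20,6)=38760, C(20,7)=77520, C(20,8)=125970, C(20,9)=167960
Sum=431909


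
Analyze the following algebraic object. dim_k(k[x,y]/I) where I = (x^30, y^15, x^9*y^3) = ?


k[x,y]/I, I = (x^30, y^15, x^9*y^3)
Rect: 30x15=450. Corner: (30-9)x(15-3)=252.
dim = 450-252 = 198


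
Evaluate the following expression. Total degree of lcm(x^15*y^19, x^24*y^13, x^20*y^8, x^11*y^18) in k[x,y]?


lcm = componentwise max:
x: max(15,24,20,11)=24
y: max(19,13,8,18)=19
Total=24+19=43


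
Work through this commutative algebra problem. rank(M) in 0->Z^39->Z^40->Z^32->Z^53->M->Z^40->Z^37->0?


Alt sum=0:
(-1)^0*39 + (-1)^1*40 + (-1)^2*32 + (-1)^3*53 + (-1)^4*? + (-1)^5*40 + (-1)^6*37=0
rank(M)=25


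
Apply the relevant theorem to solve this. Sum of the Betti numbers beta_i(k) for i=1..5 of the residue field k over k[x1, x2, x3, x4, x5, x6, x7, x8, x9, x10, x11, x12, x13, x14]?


Koszul resolution: beta_i(k)=C(n,i), n=14
C(14,1)=14, C(14,2)=91, C(14,3)=364, C(14,4)=1001, C(14,5)=2002
Sum=3472


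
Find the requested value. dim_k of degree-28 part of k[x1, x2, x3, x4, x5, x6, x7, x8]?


C(d+n-1,n-1)=C(35,7)=6724520


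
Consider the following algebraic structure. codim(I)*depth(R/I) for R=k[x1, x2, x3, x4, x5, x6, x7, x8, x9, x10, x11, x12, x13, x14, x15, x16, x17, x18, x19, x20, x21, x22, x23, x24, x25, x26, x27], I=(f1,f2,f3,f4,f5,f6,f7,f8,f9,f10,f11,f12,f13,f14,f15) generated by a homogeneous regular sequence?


codim=15, depth=dim(R/I)=27-15=12
Product=15*12=180


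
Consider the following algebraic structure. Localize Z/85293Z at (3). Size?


3-primary part: 85293=3^8*13
Size=3^8=6561


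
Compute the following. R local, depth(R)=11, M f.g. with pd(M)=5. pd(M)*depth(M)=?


pd+depth=11
depth=11-5=6
pd*depth=5*6=30


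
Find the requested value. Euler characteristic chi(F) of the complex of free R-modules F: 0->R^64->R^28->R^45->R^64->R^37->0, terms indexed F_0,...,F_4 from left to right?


chi = sum (-1)^i * rank:
(-1)^0*64=64
(-1)^1*28=-28
(-1)^2*45=45
(-1)^3*64=-64
(-1)^4*37=37
chi=54


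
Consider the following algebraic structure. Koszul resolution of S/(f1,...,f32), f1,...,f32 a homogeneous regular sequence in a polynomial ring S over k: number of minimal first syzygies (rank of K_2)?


Regular sequence => Koszul complex is the minimal free resolution.
Syz_1 minimally generated by Koszul relations f_i*e_j - f_j*e_i (i<j): mu(Syz_1) = beta_2 = C(m,2) = m(m-1)/2
m=32
32*31/2 = 496


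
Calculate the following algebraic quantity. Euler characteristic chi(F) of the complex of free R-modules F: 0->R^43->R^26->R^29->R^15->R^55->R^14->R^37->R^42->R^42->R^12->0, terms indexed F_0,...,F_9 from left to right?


chi = sum (-1)^i * rank:
(-1)^0*43=43
(-1)^1*26=-26
(-1)^2*29=29
(-1)^3*15=-15
(-1)^4*55=55
(-1)^5*14=-14
(-1)^6*37=37
(-1)^7*42=-42
(-1)^8*42=42
(-1)^9*12=-12
chi=97


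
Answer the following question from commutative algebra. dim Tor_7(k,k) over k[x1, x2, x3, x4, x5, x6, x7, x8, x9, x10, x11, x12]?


Koszul: C(n,i)=C(12,7)=792


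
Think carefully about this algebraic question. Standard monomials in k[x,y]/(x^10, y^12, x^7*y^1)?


k[x,y]/I, I = (x^10, y^12, x^7*y^1)
Rect: 10x12=120. Corner: (10-7)x(12-1)=33.
dim = 120-33 = 87


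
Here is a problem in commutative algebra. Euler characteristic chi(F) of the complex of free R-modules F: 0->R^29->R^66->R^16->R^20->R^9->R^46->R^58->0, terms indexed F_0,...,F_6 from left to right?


chi = sum (-1)^i * rank:
(-1)^0*29=29
(-1)^1*66=-66
(-1)^2*16=16
(-1)^3*20=-20
(-1)^4*9=9
(-1)^5*46=-46
(-1)^6*58=58
chi=-20


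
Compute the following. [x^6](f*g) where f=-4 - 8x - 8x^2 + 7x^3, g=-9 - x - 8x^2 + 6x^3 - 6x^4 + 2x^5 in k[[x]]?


[x^6] = sum a_i*b_j, i+j=6
  -8*2=-16
  -8*-6=48
  7*6=42
Sum=74


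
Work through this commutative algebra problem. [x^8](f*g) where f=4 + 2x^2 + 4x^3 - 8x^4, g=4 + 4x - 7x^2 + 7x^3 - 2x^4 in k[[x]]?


[x^8] = sum a_i*b_j, i+j=8
  -8*-2=16
Sum=16


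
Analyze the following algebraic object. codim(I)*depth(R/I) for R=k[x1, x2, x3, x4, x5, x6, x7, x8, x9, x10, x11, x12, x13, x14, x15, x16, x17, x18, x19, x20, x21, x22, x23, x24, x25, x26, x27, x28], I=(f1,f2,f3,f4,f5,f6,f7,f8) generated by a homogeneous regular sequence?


codim=8, depth=dim(R/I)=28-8=20
Product=8*20=160


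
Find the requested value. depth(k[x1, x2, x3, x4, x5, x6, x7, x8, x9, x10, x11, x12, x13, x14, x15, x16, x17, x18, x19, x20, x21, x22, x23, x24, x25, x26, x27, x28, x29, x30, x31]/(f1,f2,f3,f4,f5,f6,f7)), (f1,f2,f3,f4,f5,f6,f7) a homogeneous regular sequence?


depth(R)=31
depth(R/I)=31-7=24


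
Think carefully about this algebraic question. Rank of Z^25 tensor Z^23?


rank(M(x)N) = rank(M)*rank(N)
25*23 = 575


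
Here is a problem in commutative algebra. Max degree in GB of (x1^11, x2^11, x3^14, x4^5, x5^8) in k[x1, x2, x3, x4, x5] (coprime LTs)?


Pure powers, coprime LTs => already GB.
Degrees: 11, 11, 14, 5, 8
Max=14


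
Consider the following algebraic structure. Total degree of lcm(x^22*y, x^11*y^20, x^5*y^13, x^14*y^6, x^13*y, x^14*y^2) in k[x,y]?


lcm = componentwise max:
x: max(22,11,5,14,13,14)=22
y: max(1,20,13,6,1,2)=20
Total=22+20=42


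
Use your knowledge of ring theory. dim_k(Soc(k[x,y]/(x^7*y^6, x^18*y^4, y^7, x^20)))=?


Socle = ann(m) = span of standard monomials u with x*u, y*u in I (staircase corners).
Minimal generators: x^20, x^18*y^4, x^7*y^6, y^7
Corners: x^6y^6, x^17y^5, x^19y^3
Socle dim=3


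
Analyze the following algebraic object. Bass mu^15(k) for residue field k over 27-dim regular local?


C(n,i)=C(27,15)=17383860


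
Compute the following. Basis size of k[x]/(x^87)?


Basis: 1,x,...,x^86
dim=87


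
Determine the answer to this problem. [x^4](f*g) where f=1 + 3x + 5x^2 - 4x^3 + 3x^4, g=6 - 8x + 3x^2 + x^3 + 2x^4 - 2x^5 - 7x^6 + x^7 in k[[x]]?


[x^4] = sum a_i*b_j, i+j=4
  1*2=2
  3*1=3
  5*3=15
  -4*-8=32
  3*6=18
Sum=70


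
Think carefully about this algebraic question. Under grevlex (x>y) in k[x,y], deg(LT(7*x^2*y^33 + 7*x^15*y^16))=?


LT: 7*x^2*y^33
deg_x=2, deg_y=33
Total=2+33=35


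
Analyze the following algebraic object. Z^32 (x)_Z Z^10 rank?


rank(M(x)N) = rank(M)*rank(N)
32*10 = 320


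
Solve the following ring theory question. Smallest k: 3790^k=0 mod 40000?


3790^k mod 40000:
k=1: 3790
k=2: 4100
k=3: 19000
k=4: 10000
k=5: 20000
k=6: 0
First zero at k = 6


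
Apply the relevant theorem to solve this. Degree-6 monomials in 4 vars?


C(d+n-1,n-1)=C(9,3)=84


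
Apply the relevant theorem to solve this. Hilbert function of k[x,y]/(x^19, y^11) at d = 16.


k[x,y], I = (x^19, y^11), d = 16
Need i < 19 and d-i < 11.
Range: 6 <= i <= 16.
H(16) = 11


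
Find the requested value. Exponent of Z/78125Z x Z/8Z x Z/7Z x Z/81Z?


Exponent = lcm of the cyclic orders; pairwise coprime => product.
5^7*2^3*7^1*3^4=78125*8*7*81=354375000


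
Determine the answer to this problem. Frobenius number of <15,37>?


gcd(15,37)=1 => F=ab-a-b=15*37-15-37=555-52=503


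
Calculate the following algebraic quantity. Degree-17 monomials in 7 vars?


C(d+n-1,n-1)=C(23,6)=100947


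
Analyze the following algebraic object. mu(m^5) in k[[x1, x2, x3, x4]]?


C(n+d-1,d)=C(8,5)=56


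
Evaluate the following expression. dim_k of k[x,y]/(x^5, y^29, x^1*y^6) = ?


k[x,y]/I, I = (x^5, y^29, x^1*y^6)
Rect: 5x29=145. Corner: (5-1)x(29-6)=92.
dim = 145-92 = 53


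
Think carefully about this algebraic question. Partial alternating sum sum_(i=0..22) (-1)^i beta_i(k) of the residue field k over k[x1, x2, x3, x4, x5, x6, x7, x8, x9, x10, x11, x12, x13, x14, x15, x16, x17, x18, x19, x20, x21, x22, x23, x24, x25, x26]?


Koszul resolution: beta_i(k)=C(n,i), n=26
sum_(i=0..p) (-1)^i C(n,i) = (-1)^p C(n-1,p)
(-1)^22*C(25,22) = (-1)^22*2300 = 2300


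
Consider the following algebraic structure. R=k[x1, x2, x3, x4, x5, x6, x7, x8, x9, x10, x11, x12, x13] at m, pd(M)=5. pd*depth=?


pd+depth=13
depth=13-5=8
pd*depth=5*8=40


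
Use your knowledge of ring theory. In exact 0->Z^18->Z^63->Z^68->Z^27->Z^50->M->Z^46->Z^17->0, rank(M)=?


Alt sum=0:
(-1)^0*18 + (-1)^1*63 + (-1)^2*68 + (-1)^3*27 + (-1)^4*50 + (-1)^5*? + (-1)^6*46 + (-1)^7*17=0
rank(M)=75


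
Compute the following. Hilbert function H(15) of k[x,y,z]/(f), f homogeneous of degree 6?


C(17,2)-C(11,2)=136-55=81


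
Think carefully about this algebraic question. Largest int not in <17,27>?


gcd(17,27)=1 => F=ab-a-b=17*27-17-27=459-44=415


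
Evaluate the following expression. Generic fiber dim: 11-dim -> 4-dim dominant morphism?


dim(fiber)=dim(X)-dim(Y)=11-4=7


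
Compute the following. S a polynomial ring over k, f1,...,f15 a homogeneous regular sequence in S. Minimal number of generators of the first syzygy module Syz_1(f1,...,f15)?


Regular sequence => Koszul complex is the minimal free resolution.
Syz_1 minimally generated by Koszul relations f_i*e_j - f_j*e_i (i<j): mu(Syz_1) = beta_2 = C(m,2) = m(m-1)/2
m=15
15*14/2 = 105


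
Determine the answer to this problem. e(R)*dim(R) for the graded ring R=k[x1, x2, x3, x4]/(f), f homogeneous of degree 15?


e(R)=deg(f)=15, dim(R)=4-1=3
e*dim=15*3=45


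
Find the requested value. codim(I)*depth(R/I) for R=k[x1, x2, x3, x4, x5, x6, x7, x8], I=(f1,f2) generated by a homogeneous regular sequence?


codim=2, depth=dim(R/I)=8-2=6
Product=2*6=12


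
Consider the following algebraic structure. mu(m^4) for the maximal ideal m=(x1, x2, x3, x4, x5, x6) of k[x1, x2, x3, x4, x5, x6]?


Graded Nakayama: mu(m^d) = dim_k (m^d/m^(d+1)) = #degree-4 monomials in 6 vars
C(n+d-1,d)=C(9,4)=126


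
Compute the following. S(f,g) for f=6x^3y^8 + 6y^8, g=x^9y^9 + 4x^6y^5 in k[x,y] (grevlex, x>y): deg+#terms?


LT(f)=6x^3y^8, LT(g)=x^9y^9
lcm(LM)=x^9y^9
S(f,g) (scaled by 6 to clear denominators) = x^6y*f - 6*g = 6x^6y^9 - 24x^6y^5
2 terms, deg 15.
15+2=17


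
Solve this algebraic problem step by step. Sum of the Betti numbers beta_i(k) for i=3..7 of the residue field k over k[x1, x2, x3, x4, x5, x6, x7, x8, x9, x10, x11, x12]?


Koszul resolution: beta_i(k)=C(n,i), n=12
C(12,3)=220, C(12,4)=495, C(12,5)=792, C(12,6)=924, C(12,7)=792
Sum=3223


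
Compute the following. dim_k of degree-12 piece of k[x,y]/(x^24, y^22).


k[x,y], I = (x^24, y^22), d = 12
Need i < 24 and d-i < 22.
Range: 0 <= i <= 12.
H(12) = 13


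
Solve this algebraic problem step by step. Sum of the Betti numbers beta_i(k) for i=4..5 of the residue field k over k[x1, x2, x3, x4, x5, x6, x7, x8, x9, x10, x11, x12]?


Koszul resolution: beta_i(k)=C(n,i), n=12
C(12,4)=495, C(12,5)=792
Sum=1287


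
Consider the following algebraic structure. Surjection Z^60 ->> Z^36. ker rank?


rank(ker) = 60-36 = 24


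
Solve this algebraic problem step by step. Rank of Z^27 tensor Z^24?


rank(M(x)N) = rank(M)*rank(N)
27*24 = 648


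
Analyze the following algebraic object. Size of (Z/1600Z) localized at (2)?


2-primary part: 1600=2^6*25
Size=2^6=64


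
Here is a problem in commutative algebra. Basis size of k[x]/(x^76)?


Basis: 1,x,...,x^75
dim=76


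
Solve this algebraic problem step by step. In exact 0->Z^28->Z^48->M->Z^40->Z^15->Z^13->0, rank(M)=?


Alt sum=0:
(-1)^0*28 + (-1)^1*48 + (-1)^2*? + (-1)^3*40 + (-1)^4*15 + (-1)^5*13=0
rank(M)=58


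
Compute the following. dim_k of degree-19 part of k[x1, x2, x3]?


C(d+n-1,n-1)=C(21,2)=210


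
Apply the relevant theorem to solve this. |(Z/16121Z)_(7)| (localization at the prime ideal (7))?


7-primary part: 16121=7^3*47
Size=7^3=343


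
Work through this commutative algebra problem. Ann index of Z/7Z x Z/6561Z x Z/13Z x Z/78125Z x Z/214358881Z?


Exponent = lcm of the cyclic orders; pairwise coprime => product.
7^1*3^8*13^1*5^7*11^8=7*6561*13*78125*214358881=9998686270307109375


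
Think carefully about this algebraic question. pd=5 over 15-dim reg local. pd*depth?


pd+depth=15
depth=15-5=10
pd*depth=5*10=50


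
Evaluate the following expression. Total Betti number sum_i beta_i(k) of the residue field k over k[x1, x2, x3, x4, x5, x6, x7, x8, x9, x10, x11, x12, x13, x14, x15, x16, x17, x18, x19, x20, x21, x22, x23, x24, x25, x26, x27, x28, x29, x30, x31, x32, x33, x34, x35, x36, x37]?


Koszul resolution: beta_i(k)=C(n,i), n=37
sum_i C(37,i) = 2^37 = 137438953472


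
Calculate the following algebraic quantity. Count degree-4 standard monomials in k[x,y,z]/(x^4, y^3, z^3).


Need i<4, j<3, k<3 with i+j+k=4.
For each i, j ranges over max(0,4-i-2)..min(2,4-i):
  i=0: j in [2,2] -> 1
  i=1: j in [1,2] -> 2
  i=2: j in [0,2] -> 3
  i=3: j in [0,1] -> 2
H(4) = 1+2+3+2 = 8


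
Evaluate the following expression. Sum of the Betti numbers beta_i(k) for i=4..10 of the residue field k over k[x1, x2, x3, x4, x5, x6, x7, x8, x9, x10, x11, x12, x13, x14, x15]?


Koszul resolution: beta_i(k)=C(n,i), n=15
C(15,4)=1365, C(15,5)=3003, C(15,6)=5005, C(15,7)=6435, C(15,8)=6435, C(15,9)=5005, C(15,10)=3003
Sum=30251


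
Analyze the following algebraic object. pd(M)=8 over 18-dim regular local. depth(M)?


pd+depth=depth(R)=18
depth=18-8=10


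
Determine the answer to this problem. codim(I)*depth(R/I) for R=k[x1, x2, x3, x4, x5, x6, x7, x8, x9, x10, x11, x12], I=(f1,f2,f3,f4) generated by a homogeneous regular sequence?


codim=4, depth=dim(R/I)=12-4=8
Product=4*8=32


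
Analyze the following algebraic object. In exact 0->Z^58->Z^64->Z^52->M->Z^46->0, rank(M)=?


Alt sum=0:
(-1)^0*58 + (-1)^1*64 + (-1)^2*52 + (-1)^3*? + (-1)^4*46=0
rank(M)=92


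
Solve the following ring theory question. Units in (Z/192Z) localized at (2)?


Local ring = Z/64Z.
phi(64) = 2^5*(2-1) = 32


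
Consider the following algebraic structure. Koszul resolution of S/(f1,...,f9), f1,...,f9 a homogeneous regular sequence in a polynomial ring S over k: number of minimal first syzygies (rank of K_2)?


Regular sequence => Koszul complex is the minimal free resolution.
Syz_1 minimally generated by Koszul relations f_i*e_j - f_j*e_i (i<j): mu(Syz_1) = beta_2 = C(m,2) = m(m-1)/2
m=9
9*8/2 = 36


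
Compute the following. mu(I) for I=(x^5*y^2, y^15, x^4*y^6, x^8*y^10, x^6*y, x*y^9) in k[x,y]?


Remove redundant (divisible by others).
x^8*y^10 redundant.
Min: x^6*y, x^5*y^2, x^4*y^6, x*y^9, y^15
Count=5


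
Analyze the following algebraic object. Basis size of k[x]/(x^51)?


Basis: 1,x,...,x^50
dim=51


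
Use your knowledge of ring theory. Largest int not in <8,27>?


gcd(8,27)=1 => F=ab-a-b=8*27-8-27=216-35=181


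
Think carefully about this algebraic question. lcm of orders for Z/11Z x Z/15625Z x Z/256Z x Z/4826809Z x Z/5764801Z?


Exponent = lcm of the cyclic orders; pairwise coprime => product.
11^1*5^6*2^8*13^6*7^8=11*15625*256*4826809*5764801=1224326107400396000000


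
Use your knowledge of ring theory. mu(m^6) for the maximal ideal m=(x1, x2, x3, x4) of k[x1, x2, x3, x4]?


Graded Nakayama: mu(m^d) = dim_k (m^d/m^(d+1)) = #degree-6 monomials in 4 vars
C(n+d-1,d)=C(9,6)=84


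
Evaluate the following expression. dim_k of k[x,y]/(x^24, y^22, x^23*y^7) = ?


k[x,y]/I, I = (x^24, y^22, x^23*y^7)
Rect: 24x22=528. Corner: (24-23)x(22-7)=15.
dim = 528-15 = 513


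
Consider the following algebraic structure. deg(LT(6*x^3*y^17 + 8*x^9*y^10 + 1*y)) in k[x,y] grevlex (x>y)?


LT: 6*x^3*y^17
deg_x=3, deg_y=17
Total=3+17=20


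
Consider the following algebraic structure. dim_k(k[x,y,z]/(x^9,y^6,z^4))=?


Basis: x^iy^jz^k, i<9,j<6,k<4
9*6*4=216


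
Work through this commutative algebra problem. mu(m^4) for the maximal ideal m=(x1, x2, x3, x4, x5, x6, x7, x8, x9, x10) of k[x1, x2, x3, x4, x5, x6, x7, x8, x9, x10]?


Graded Nakayama: mu(m^d) = dim_k (m^d/m^(d+1)) = #degree-4 monomials in 10 vars
C(n+d-1,d)=C(13,4)=715


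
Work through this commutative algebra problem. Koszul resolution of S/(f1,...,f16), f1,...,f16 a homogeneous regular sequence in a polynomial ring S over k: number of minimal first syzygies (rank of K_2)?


Regular sequence => Koszul complex is the minimal free resolution.
Syz_1 minimally generated by Koszul relations f_i*e_j - f_j*e_i (i<j): mu(Syz_1) = beta_2 = C(m,2) = m(m-1)/2
m=16
16*15/2 = 120


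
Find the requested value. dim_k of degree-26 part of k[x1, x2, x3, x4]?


C(d+n-1,n-1)=C(29,3)=3654


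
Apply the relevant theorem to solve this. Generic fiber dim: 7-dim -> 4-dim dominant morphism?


dim(fiber)=dim(X)-dim(Y)=7-4=3


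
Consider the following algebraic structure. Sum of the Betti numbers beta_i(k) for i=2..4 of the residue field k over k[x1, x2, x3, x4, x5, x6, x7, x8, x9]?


Koszul resolution: beta_i(k)=C(n,i), n=9
C(9,2)=36, C(9,3)=84, C(9,4)=126
Sum=246


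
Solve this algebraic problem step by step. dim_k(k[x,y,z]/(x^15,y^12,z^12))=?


Basis: x^iy^jz^k, i<15,j<12,k<12
15*12*12=2160


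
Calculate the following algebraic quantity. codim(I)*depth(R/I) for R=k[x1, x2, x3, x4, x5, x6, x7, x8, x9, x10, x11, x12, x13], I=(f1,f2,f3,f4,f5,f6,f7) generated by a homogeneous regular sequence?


codim=7, depth=dim(R/I)=13-7=6
Product=7*6=42


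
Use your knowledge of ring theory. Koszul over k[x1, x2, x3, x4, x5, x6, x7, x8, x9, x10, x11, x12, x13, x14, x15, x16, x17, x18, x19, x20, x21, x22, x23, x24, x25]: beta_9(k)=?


C(n,i)=C(25,9)=2042975


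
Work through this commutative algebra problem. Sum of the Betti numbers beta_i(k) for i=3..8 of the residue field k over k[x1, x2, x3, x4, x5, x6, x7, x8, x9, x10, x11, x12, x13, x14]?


Koszul resolution: beta_i(k)=C(n,i), n=14
C(14,3)=364, C(14,4)=1001, C(14,5)=2002, C(14,6)=3003, C(14,7)=3432, C(14,8)=3003
Sum=12805


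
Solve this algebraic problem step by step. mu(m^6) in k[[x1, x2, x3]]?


C(n+d-1,d)=C(8,6)=28


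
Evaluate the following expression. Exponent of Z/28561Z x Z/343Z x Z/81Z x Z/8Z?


Exponent = lcm of the cyclic orders; pairwise coprime => product.
13^4*7^3*3^4*2^3=28561*343*81*8=6348082104


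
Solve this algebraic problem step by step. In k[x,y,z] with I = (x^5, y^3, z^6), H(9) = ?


Need i<5, j<3, k<6 with i+j+k=9.
For each i, j ranges over max(0,9-i-5)..min(2,9-i):
  i=0: j in [4,2] -> 0
  i=1: j in [3,2] -> 0
  i=2: j in [2,2] -> 1
  i=3: j in [1,2] -> 2
  i=4: j in [0,2] -> 3
H(9) = 0+0+1+2+3 = 6


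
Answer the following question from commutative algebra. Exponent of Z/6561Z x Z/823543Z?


Exponent = lcm of the cyclic orders; pairwise coprime => product.
3^8*7^7=6561*823543=5403265623


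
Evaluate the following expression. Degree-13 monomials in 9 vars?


C(d+n-1,n-1)=C(21,8)=203490


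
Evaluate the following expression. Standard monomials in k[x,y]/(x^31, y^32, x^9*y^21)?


k[x,y]/I, I = (x^31, y^32, x^9*y^21)
Rect: 31x32=992. Corner: (31-9)x(32-21)=242.
dim = 992-242 = 750


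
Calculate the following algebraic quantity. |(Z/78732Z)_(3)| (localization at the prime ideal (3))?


3-primary part: 78732=3^9*4
Size=3^9=19683


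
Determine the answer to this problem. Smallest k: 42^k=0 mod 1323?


42^k mod 1323:
k=1: 42
k=2: 441
k=3: 0
First zero at k = 3


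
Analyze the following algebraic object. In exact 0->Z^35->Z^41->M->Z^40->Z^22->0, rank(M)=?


Alt sum=0:
(-1)^0*35 + (-1)^1*41 + (-1)^2*? + (-1)^3*40 + (-1)^4*22=0
rank(M)=24


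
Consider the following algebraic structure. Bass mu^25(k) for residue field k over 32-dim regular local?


C(n,i)=C(32,25)=3365856


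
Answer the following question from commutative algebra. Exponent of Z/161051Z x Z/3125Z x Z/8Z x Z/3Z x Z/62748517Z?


Exponent = lcm of the cyclic orders; pairwise coprime => product.
11^5*5^5*2^3*3^1*13^7=161051*3125*8*3*62748517=757928355852525000


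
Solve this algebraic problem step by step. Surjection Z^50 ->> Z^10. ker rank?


rank(ker) = 50-10 = 40


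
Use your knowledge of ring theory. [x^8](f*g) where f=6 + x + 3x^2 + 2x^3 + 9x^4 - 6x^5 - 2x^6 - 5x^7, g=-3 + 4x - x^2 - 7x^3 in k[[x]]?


[x^8] = sum a_i*b_j, i+j=8
  -6*-7=42
  -2*-1=2
  -5*4=-20
Sum=24


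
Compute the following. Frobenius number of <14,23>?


gcd(14,23)=1 => F=ab-a-b=14*23-14-23=322-37=285


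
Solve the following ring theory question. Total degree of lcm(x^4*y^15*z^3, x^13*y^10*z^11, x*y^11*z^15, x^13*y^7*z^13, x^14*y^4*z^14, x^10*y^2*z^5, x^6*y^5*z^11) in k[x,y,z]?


lcm = componentwise max:
x: max(4,13,1,13,14,10,6)=14
y: max(15,10,11,7,4,2,5)=15
z: max(3,11,15,13,14,5,11)=15
Total=14+15+15=44


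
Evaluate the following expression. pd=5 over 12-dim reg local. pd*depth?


pd+depth=12
depth=12-5=7
pd*depth=5*7=35


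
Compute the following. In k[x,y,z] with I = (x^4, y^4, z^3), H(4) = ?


Need i<4, j<4, k<3 with i+j+k=4.
For each i, j ranges over max(0,4-i-2)..min(3,4-i):
  i=0: j in [2,3] -> 2
  i=1: j in [1,3] -> 3
  i=2: j in [0,2] -> 3
  i=3: j in [0,1] -> 2
H(4) = 2+3+3+2 = 10


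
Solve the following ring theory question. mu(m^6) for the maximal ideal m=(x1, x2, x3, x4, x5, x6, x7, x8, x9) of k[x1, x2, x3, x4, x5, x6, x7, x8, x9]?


Graded Nakayama: mu(m^d) = dim_k (m^d/m^(d+1)) = #degree-6 monomials in 9 vars
C(n+d-1,d)=C(14,6)=3003


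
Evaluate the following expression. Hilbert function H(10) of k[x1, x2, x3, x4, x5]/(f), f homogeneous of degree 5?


C(14,4)-C(9,4)=1001-126=875


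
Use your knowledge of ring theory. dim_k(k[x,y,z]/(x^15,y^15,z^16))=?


Basis: x^iy^jz^k, i<15,j<15,k<16
15*15*16=3600


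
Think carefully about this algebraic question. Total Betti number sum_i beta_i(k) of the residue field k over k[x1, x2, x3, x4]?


Koszul resolution: beta_i(k)=C(n,i), n=4
sum_i C(4,i) = 2^4 = 16


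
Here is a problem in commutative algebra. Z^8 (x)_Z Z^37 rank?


rank(M(x)N) = rank(M)*rank(N)
8*37 = 296


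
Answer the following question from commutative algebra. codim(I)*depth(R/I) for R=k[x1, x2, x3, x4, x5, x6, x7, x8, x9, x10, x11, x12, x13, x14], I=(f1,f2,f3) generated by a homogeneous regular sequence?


codim=3, depth=dim(R/I)=14-3=11
Product=3*11=33


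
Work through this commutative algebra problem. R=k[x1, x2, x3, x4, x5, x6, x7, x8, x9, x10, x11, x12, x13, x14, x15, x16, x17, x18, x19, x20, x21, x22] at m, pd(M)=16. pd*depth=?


pd+depth=22
depth=22-16=6
pd*depth=16*6=96


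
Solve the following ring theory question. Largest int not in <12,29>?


gcd(12,29)=1 => F=ab-a-b=12*29-12-29=348-41=307


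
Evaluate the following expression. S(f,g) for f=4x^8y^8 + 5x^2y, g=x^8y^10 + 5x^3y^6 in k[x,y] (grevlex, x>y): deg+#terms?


LT(f)=4x^8y^8, LT(g)=x^8y^10
lcm(LM)=x^8y^10
S(f,g) (scaled by 4 to clear denominators) = y^2*f - 4*g = -20x^3y^6 + 5x^2y^3
2 terms, deg 9.
9+2=11


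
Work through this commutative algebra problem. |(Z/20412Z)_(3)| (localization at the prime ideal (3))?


3-primary part: 20412=3^6*28
Size=3^6=729


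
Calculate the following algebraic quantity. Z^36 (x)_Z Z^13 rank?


rank(M(x)N) = rank(M)*rank(N)
36*13 = 468


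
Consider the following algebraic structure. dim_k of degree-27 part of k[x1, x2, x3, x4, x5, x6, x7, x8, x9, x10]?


C(d+n-1,n-1)=C(36,9)=94143280


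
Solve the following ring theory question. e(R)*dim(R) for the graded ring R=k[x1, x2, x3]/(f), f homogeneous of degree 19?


e(R)=deg(f)=19, dim(R)=3-1=2
e*dim=19*2=38


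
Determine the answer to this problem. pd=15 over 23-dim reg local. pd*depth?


pd+depth=23
depth=23-15=8
pd*depth=15*8=120


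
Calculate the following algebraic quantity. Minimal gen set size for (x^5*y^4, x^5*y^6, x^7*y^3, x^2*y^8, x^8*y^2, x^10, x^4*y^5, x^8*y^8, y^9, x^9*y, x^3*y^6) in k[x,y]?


Remove redundant (divisible by others).
x^8*y^8 redundant.
x^5*y^6 redundant.
Min: x^10, x^9*y, x^8*y^2, x^7*y^3, x^5*y^4, x^4*y^5, x^3*y^6, x^2*y^8, y^9
Count=9


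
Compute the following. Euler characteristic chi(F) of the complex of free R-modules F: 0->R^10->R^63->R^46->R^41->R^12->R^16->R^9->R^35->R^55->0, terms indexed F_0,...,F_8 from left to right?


chi = sum (-1)^i * rank:
(-1)^0*10=10
(-1)^1*63=-63
(-1)^2*46=46
(-1)^3*41=-41
(-1)^4*12=12
(-1)^5*16=-16
(-1)^6*9=9
(-1)^7*35=-35
(-1)^8*55=55
chi=-23


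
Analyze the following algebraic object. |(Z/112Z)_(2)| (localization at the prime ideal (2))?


2-primary part: 112=2^4*7
Size=2^4=16


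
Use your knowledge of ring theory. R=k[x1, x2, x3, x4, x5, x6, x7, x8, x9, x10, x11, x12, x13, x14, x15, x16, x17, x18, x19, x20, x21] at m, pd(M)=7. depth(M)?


pd+depth=depth(R)=21
depth=21-7=14


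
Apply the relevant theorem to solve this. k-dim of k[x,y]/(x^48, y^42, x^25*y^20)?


k[x,y]/I, I = (x^48, y^42, x^25*y^20)
Rect: 48x42=2016. Corner: (48-25)x(42-20)=506.
dim = 2016-506 = 1510


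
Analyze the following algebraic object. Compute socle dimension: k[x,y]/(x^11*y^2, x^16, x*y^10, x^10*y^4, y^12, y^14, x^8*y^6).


Socle = ann(m) = span of standard monomials u with x*u, y*u in I (staircase corners).
Redundant generators: y^14
Minimal generators: x^16, x^11*y^2, x^10*y^4, x^8*y^6, x*y^10, y^12
Corners: y^11, x^7y^9, x^9y^5, x^10y^3, x^15y
Socle dim=5


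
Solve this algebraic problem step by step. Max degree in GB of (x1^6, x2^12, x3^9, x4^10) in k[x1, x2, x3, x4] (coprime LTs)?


Pure powers, coprime LTs => already GB.
Degrees: 6, 12, 9, 10
Max=12


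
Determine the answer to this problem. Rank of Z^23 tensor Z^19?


rank(M(x)N) = rank(M)*rank(N)
23*19 = 437


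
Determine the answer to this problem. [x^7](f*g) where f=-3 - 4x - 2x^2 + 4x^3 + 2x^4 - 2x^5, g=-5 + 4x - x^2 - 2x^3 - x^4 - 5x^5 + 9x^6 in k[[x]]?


[x^7] = sum a_i*b_j, i+j=7
  -4*9=-36
  -2*-5=10
  4*-1=-4
  2*-2=-4
  -2*-1=2
Sum=-32


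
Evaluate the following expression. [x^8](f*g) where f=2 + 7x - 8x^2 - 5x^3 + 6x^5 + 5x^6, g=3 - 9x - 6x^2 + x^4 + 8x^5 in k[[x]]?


[x^8] = sum a_i*b_j, i+j=8
  -5*8=-40
  5*-6=-30
Sum=-70


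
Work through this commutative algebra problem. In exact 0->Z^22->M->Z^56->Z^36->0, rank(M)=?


Alt sum=0:
(-1)^0*22 + (-1)^1*? + (-1)^2*56 + (-1)^3*36=0
rank(M)=42


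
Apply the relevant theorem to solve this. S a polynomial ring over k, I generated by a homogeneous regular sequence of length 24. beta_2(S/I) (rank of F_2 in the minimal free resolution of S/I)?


Regular sequence => Koszul complex is the minimal free resolution.
Syz_1 minimally generated by Koszul relations f_i*e_j - f_j*e_i (i<j): mu(Syz_1) = beta_2 = C(m,2) = m(m-1)/2
m=24
24*23/2 = 276
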